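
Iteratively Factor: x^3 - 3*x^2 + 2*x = (x - 1)*(x^2 - 2*x) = (x - 2)*(x - 1)*(x)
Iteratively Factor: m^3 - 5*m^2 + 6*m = (m)*(m^2 - 5*m + 6) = m*(m - 3)*(m - 2)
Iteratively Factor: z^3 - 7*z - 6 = (z + 2)*(z^2 - 2*z - 3) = (z - 3)*(z + 2)*(z + 1)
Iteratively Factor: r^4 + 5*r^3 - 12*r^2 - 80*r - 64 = (r + 4)*(r^3 + r^2 - 16*r - 16) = (r + 4)^2*(r^2 - 3*r - 4) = (r + 1)*(r + 4)^2*(r - 4)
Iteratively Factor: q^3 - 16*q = (q)*(q^2 - 16) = q*(q - 4)*(q + 4)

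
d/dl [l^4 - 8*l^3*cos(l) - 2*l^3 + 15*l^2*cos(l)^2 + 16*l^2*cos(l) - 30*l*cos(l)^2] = 8*l^3*sin(l) + 4*l^3 - 16*l^2*sin(l) - 15*l^2*sin(2*l) - 24*l^2*cos(l) - 6*l^2 + 30*l*sin(2*l) + 30*l*cos(l)^2 + 32*l*cos(l) - 30*cos(l)^2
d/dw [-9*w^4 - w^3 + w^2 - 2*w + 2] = -36*w^3 - 3*w^2 + 2*w - 2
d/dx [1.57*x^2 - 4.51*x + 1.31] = 3.14*x - 4.51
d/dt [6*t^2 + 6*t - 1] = 12*t + 6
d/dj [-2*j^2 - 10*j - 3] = -4*j - 10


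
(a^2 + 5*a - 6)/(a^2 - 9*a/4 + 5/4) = 4*(a + 6)/(4*a - 5)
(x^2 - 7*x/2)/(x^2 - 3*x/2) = (2*x - 7)/(2*x - 3)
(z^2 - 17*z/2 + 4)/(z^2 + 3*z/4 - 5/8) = 4*(z - 8)/(4*z + 5)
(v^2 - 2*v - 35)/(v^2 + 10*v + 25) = (v - 7)/(v + 5)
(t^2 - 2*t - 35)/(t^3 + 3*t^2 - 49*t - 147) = (t + 5)/(t^2 + 10*t + 21)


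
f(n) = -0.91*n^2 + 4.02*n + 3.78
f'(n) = 4.02 - 1.82*n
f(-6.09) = -54.45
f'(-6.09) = 15.10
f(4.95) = 1.38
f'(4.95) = -4.99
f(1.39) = 7.61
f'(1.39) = 1.49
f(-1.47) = -4.10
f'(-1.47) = 6.70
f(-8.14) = -89.24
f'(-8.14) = 18.83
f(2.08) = 8.20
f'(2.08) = 0.23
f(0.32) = 4.97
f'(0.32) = 3.44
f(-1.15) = -2.05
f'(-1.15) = 6.11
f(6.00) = -4.86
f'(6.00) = -6.90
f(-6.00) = -53.10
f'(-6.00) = 14.94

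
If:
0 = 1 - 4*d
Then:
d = 1/4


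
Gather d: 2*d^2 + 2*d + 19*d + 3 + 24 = 2*d^2 + 21*d + 27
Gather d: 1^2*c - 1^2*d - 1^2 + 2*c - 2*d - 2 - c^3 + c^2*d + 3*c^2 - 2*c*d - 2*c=-c^3 + 3*c^2 + c + d*(c^2 - 2*c - 3) - 3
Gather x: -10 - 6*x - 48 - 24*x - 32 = -30*x - 90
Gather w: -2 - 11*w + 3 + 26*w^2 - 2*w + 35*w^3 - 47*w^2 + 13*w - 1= 35*w^3 - 21*w^2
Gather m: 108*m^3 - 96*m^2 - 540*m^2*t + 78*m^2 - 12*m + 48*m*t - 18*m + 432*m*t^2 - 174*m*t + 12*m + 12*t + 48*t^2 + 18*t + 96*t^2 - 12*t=108*m^3 + m^2*(-540*t - 18) + m*(432*t^2 - 126*t - 18) + 144*t^2 + 18*t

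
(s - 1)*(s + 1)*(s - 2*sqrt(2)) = s^3 - 2*sqrt(2)*s^2 - s + 2*sqrt(2)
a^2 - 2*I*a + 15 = (a - 5*I)*(a + 3*I)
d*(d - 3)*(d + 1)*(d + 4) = d^4 + 2*d^3 - 11*d^2 - 12*d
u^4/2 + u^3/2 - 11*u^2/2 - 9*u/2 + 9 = (u/2 + 1)*(u - 3)*(u - 1)*(u + 3)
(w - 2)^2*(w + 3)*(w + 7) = w^4 + 6*w^3 - 15*w^2 - 44*w + 84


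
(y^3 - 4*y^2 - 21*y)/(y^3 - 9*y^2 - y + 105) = y/(y - 5)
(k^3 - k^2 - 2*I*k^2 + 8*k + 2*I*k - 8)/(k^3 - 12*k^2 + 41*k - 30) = (k^2 - 2*I*k + 8)/(k^2 - 11*k + 30)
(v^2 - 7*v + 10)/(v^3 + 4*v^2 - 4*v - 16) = (v - 5)/(v^2 + 6*v + 8)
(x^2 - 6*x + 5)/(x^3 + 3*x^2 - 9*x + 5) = (x - 5)/(x^2 + 4*x - 5)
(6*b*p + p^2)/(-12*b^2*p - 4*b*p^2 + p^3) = (6*b + p)/(-12*b^2 - 4*b*p + p^2)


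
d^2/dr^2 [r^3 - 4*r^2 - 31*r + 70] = 6*r - 8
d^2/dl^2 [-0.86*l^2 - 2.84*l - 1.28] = -1.72000000000000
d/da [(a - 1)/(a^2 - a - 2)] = (a^2 - a - (a - 1)*(2*a - 1) - 2)/(-a^2 + a + 2)^2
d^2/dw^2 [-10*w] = 0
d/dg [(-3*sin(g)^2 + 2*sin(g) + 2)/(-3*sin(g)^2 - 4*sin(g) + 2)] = 6*(3*sin(g)^2 + 2)*cos(g)/(3*sin(g)^2 + 4*sin(g) - 2)^2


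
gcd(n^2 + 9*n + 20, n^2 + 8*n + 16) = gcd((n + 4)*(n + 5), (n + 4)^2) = n + 4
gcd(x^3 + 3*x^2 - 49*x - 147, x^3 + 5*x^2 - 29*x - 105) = x^2 + 10*x + 21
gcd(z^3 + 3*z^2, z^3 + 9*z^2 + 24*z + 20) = 1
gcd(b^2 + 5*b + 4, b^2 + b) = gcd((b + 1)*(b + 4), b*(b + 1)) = b + 1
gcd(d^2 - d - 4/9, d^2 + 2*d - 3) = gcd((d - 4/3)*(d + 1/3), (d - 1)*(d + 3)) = 1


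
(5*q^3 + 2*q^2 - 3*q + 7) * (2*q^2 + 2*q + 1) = 10*q^5 + 14*q^4 + 3*q^3 + 10*q^2 + 11*q + 7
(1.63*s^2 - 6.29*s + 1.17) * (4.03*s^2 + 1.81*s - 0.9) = 6.5689*s^4 - 22.3984*s^3 - 8.1368*s^2 + 7.7787*s - 1.053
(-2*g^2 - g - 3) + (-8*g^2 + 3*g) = -10*g^2 + 2*g - 3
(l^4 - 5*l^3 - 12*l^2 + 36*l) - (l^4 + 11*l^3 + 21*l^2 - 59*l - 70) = -16*l^3 - 33*l^2 + 95*l + 70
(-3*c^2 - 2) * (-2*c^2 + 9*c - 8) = 6*c^4 - 27*c^3 + 28*c^2 - 18*c + 16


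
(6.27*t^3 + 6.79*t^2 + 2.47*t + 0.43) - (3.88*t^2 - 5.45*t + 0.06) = 6.27*t^3 + 2.91*t^2 + 7.92*t + 0.37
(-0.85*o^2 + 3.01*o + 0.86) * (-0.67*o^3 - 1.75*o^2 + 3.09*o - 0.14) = 0.5695*o^5 - 0.5292*o^4 - 8.4702*o^3 + 7.9149*o^2 + 2.236*o - 0.1204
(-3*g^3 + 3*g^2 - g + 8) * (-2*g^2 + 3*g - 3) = 6*g^5 - 15*g^4 + 20*g^3 - 28*g^2 + 27*g - 24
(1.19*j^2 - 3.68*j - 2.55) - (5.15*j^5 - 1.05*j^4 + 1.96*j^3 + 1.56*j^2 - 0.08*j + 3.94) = -5.15*j^5 + 1.05*j^4 - 1.96*j^3 - 0.37*j^2 - 3.6*j - 6.49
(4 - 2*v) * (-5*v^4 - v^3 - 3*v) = 10*v^5 - 18*v^4 - 4*v^3 + 6*v^2 - 12*v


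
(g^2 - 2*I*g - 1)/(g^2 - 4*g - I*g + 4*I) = (g - I)/(g - 4)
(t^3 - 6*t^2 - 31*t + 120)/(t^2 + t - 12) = (t^2 - 3*t - 40)/(t + 4)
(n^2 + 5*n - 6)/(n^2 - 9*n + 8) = (n + 6)/(n - 8)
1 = 1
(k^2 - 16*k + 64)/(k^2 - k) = (k^2 - 16*k + 64)/(k*(k - 1))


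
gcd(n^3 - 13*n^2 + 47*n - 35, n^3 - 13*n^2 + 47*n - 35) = n^3 - 13*n^2 + 47*n - 35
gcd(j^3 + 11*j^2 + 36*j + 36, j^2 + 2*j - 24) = j + 6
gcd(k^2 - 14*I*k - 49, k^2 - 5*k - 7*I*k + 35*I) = k - 7*I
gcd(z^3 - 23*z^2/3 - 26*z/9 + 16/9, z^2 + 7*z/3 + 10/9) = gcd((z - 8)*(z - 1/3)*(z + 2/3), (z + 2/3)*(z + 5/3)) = z + 2/3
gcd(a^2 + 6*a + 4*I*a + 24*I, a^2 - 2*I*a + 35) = 1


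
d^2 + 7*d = d*(d + 7)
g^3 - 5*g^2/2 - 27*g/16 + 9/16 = (g - 3)*(g - 1/4)*(g + 3/4)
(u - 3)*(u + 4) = u^2 + u - 12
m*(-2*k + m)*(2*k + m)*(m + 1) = -4*k^2*m^2 - 4*k^2*m + m^4 + m^3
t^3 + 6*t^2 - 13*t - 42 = (t - 3)*(t + 2)*(t + 7)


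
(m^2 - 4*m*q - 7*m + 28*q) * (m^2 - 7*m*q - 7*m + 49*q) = m^4 - 11*m^3*q - 14*m^3 + 28*m^2*q^2 + 154*m^2*q + 49*m^2 - 392*m*q^2 - 539*m*q + 1372*q^2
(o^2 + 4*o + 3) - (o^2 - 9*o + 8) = 13*o - 5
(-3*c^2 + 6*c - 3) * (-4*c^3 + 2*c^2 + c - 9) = 12*c^5 - 30*c^4 + 21*c^3 + 27*c^2 - 57*c + 27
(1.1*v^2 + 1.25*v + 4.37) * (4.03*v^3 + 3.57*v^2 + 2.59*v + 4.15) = 4.433*v^5 + 8.9645*v^4 + 24.9226*v^3 + 23.4034*v^2 + 16.5058*v + 18.1355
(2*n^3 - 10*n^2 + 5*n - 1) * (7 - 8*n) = -16*n^4 + 94*n^3 - 110*n^2 + 43*n - 7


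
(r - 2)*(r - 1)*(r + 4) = r^3 + r^2 - 10*r + 8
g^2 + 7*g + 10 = (g + 2)*(g + 5)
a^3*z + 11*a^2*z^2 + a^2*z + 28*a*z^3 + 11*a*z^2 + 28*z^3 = (a + 4*z)*(a + 7*z)*(a*z + z)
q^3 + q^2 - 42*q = q*(q - 6)*(q + 7)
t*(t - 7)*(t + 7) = t^3 - 49*t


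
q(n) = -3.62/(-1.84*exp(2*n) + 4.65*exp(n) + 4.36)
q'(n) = -3.62*(3.68*exp(2*n) - 4.65*exp(n))/(-1.84*exp(2*n) + 4.65*exp(n) + 4.36)^2 = (16.833 - 13.3216*exp(n))*exp(n)/(-1.84*exp(2*n) + 4.65*exp(n) + 4.36)^2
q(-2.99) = -0.79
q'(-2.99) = 0.04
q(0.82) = -0.67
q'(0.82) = -1.03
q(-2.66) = -0.77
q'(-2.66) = 0.05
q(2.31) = 0.03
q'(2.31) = -0.06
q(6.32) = 0.00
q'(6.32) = -0.00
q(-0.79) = -0.59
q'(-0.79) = 0.13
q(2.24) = 0.03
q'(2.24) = -0.08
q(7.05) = 0.00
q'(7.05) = -0.00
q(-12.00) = -0.83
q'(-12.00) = 0.00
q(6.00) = 0.00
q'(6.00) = 0.00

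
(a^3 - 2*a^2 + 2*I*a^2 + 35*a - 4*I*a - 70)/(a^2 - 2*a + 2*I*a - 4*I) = (a^2 + 2*I*a + 35)/(a + 2*I)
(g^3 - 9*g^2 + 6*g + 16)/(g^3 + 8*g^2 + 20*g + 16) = (g^3 - 9*g^2 + 6*g + 16)/(g^3 + 8*g^2 + 20*g + 16)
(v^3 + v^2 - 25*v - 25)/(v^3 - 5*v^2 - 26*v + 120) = (v^2 - 4*v - 5)/(v^2 - 10*v + 24)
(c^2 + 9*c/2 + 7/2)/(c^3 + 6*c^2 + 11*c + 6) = (c + 7/2)/(c^2 + 5*c + 6)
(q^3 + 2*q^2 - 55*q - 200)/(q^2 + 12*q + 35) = (q^2 - 3*q - 40)/(q + 7)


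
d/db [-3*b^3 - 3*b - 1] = -9*b^2 - 3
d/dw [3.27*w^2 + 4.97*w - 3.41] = 6.54*w + 4.97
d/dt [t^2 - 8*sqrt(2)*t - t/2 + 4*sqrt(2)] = 2*t - 8*sqrt(2) - 1/2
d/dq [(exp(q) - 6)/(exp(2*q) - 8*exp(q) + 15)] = (-2*(exp(q) - 6)*(exp(q) - 4) + exp(2*q) - 8*exp(q) + 15)*exp(q)/(exp(2*q) - 8*exp(q) + 15)^2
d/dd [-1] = 0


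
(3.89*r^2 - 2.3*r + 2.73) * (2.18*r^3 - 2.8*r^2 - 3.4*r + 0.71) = 8.4802*r^5 - 15.906*r^4 - 0.834600000000001*r^3 + 2.9379*r^2 - 10.915*r + 1.9383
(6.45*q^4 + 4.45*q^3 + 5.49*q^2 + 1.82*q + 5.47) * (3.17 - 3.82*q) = -24.639*q^5 + 3.4475*q^4 - 6.8653*q^3 + 10.4509*q^2 - 15.126*q + 17.3399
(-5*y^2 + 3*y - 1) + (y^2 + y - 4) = -4*y^2 + 4*y - 5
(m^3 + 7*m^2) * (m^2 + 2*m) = m^5 + 9*m^4 + 14*m^3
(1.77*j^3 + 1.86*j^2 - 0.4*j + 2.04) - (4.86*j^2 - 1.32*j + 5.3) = 1.77*j^3 - 3.0*j^2 + 0.92*j - 3.26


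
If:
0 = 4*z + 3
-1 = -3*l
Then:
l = 1/3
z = -3/4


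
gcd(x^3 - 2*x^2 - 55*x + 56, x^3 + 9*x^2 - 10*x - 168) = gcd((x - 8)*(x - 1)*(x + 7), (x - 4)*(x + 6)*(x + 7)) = x + 7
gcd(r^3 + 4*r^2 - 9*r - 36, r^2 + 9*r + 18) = r + 3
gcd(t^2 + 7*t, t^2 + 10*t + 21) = t + 7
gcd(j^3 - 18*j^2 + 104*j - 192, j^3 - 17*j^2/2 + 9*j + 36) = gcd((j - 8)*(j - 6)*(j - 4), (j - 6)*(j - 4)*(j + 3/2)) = j^2 - 10*j + 24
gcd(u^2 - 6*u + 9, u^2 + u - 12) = u - 3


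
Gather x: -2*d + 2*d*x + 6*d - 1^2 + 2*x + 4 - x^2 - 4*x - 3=4*d - x^2 + x*(2*d - 2)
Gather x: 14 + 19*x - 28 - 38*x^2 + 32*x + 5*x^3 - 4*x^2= 5*x^3 - 42*x^2 + 51*x - 14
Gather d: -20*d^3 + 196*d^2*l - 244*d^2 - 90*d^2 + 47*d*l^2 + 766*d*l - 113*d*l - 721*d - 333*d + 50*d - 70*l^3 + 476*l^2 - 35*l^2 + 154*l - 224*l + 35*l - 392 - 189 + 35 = -20*d^3 + d^2*(196*l - 334) + d*(47*l^2 + 653*l - 1004) - 70*l^3 + 441*l^2 - 35*l - 546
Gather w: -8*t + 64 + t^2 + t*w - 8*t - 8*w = t^2 - 16*t + w*(t - 8) + 64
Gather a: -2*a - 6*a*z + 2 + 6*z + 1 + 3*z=a*(-6*z - 2) + 9*z + 3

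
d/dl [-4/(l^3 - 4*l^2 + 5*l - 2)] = 4*(3*l^2 - 8*l + 5)/(l^3 - 4*l^2 + 5*l - 2)^2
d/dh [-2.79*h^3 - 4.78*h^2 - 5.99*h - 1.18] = -8.37*h^2 - 9.56*h - 5.99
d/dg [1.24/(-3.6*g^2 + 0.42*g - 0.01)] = (8.928*g - 0.5208)/(3.6*g^2 - 0.42*g + 0.01)^2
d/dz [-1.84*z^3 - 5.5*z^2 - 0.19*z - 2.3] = -5.52*z^2 - 11.0*z - 0.19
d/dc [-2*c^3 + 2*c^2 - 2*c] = -6*c^2 + 4*c - 2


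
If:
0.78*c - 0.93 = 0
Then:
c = 1.19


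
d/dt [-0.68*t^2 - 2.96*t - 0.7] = -1.36*t - 2.96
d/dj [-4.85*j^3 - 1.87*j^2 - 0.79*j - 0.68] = -14.55*j^2 - 3.74*j - 0.79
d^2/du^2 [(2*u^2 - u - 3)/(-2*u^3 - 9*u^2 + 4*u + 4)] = 2*(-8*u^6 + 12*u^5 + 78*u^4 + 337*u^3 + 489*u^2 - 144*u + 108)/(8*u^9 + 108*u^8 + 438*u^7 + 249*u^6 - 1308*u^5 - 348*u^4 + 896*u^3 + 240*u^2 - 192*u - 64)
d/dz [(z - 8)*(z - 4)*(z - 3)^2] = 4*z^3 - 54*z^2 + 226*z - 300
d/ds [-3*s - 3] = -3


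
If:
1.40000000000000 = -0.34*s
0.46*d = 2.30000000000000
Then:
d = 5.00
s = -4.12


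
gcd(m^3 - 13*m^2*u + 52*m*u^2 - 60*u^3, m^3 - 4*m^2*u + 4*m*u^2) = -m + 2*u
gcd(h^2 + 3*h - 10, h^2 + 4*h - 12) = h - 2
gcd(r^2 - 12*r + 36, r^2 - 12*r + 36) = r^2 - 12*r + 36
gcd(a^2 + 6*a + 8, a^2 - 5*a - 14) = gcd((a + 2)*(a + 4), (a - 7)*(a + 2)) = a + 2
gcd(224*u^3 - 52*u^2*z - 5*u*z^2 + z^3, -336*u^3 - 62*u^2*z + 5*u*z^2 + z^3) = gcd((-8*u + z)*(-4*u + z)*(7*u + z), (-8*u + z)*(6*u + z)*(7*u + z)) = -56*u^2 - u*z + z^2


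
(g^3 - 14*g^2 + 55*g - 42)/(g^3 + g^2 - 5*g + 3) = (g^2 - 13*g + 42)/(g^2 + 2*g - 3)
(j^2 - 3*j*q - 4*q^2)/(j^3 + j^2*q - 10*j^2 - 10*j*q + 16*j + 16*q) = (j - 4*q)/(j^2 - 10*j + 16)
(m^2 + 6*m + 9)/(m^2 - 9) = (m + 3)/(m - 3)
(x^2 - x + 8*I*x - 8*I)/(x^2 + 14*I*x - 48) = (x - 1)/(x + 6*I)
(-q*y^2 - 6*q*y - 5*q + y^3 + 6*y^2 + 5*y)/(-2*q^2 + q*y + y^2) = (y^2 + 6*y + 5)/(2*q + y)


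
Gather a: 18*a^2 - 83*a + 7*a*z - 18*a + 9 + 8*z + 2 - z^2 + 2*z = 18*a^2 + a*(7*z - 101) - z^2 + 10*z + 11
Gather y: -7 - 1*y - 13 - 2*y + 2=-3*y - 18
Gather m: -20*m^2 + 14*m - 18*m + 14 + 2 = -20*m^2 - 4*m + 16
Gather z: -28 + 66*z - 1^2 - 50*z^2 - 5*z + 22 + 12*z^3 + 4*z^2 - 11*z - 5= 12*z^3 - 46*z^2 + 50*z - 12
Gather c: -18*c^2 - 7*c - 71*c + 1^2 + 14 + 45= -18*c^2 - 78*c + 60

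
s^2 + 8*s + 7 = (s + 1)*(s + 7)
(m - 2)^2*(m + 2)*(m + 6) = m^4 + 4*m^3 - 16*m^2 - 16*m + 48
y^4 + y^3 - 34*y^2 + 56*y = y*(y - 4)*(y - 2)*(y + 7)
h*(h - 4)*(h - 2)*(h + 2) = h^4 - 4*h^3 - 4*h^2 + 16*h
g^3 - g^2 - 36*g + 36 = (g - 6)*(g - 1)*(g + 6)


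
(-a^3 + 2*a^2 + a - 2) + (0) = -a^3 + 2*a^2 + a - 2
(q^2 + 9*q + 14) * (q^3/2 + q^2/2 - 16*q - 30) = q^5/2 + 5*q^4 - 9*q^3/2 - 167*q^2 - 494*q - 420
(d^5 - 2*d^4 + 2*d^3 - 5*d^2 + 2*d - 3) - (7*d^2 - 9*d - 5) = d^5 - 2*d^4 + 2*d^3 - 12*d^2 + 11*d + 2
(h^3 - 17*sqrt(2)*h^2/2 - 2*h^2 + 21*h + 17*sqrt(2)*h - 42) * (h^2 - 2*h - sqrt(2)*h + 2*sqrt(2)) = h^5 - 19*sqrt(2)*h^4/2 - 4*h^4 + 42*h^3 + 38*sqrt(2)*h^3 - 152*h^2 - 59*sqrt(2)*h^2 + 84*sqrt(2)*h + 152*h - 84*sqrt(2)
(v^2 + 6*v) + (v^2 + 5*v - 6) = 2*v^2 + 11*v - 6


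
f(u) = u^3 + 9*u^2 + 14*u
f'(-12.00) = 230.00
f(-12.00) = -600.00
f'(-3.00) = -13.00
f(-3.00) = 12.00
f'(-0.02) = 13.64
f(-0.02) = -0.28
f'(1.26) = 41.44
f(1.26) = 33.93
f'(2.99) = 94.64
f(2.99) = 149.05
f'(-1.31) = -4.43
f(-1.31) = -5.14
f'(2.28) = 70.64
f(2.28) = 90.56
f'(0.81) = 30.55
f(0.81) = 17.78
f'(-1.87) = -9.17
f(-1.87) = -1.25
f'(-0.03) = 13.46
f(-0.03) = -0.41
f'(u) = 3*u^2 + 18*u + 14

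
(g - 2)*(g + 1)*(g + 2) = g^3 + g^2 - 4*g - 4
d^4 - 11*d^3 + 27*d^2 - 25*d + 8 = (d - 8)*(d - 1)^3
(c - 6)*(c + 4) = c^2 - 2*c - 24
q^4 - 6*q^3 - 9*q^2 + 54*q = q*(q - 6)*(q - 3)*(q + 3)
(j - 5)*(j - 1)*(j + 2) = j^3 - 4*j^2 - 7*j + 10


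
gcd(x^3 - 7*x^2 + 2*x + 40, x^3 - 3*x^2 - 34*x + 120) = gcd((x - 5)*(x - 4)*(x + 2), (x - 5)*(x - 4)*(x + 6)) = x^2 - 9*x + 20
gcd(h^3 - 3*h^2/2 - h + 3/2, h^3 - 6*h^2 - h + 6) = h^2 - 1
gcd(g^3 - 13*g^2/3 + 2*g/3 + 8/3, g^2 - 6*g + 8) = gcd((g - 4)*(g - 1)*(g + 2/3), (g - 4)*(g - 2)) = g - 4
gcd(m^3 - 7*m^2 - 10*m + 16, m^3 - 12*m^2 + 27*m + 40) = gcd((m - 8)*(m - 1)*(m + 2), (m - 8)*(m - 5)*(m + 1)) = m - 8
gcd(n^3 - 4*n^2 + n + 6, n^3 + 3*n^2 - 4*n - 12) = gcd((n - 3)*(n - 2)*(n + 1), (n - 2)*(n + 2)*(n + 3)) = n - 2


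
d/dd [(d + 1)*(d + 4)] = 2*d + 5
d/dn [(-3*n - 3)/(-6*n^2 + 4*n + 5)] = 3*(6*n^2 - 4*n - 4*(n + 1)*(3*n - 1) - 5)/(-6*n^2 + 4*n + 5)^2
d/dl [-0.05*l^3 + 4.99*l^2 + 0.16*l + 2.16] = -0.15*l^2 + 9.98*l + 0.16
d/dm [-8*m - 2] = -8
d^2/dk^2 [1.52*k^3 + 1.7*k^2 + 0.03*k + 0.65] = 9.12*k + 3.4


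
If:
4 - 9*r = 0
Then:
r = 4/9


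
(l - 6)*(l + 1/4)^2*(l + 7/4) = l^4 - 15*l^3/4 - 201*l^2/16 - 353*l/64 - 21/32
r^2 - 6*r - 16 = (r - 8)*(r + 2)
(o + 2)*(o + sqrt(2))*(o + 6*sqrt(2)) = o^3 + 2*o^2 + 7*sqrt(2)*o^2 + 12*o + 14*sqrt(2)*o + 24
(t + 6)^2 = t^2 + 12*t + 36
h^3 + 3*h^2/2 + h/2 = h*(h + 1/2)*(h + 1)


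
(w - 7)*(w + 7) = w^2 - 49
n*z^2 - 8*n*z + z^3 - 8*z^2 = z*(n + z)*(z - 8)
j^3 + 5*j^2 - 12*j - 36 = (j - 3)*(j + 2)*(j + 6)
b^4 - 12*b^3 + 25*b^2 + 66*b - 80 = (b - 8)*(b - 5)*(b - 1)*(b + 2)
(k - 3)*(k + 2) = k^2 - k - 6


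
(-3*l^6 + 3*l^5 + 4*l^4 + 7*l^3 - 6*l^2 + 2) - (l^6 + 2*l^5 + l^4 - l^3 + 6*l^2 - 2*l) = -4*l^6 + l^5 + 3*l^4 + 8*l^3 - 12*l^2 + 2*l + 2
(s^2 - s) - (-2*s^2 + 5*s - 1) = 3*s^2 - 6*s + 1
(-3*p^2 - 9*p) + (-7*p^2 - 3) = -10*p^2 - 9*p - 3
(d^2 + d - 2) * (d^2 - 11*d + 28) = d^4 - 10*d^3 + 15*d^2 + 50*d - 56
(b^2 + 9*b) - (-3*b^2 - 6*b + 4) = 4*b^2 + 15*b - 4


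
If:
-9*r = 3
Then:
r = -1/3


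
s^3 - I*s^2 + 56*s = s*(s - 8*I)*(s + 7*I)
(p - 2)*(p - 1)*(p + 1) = p^3 - 2*p^2 - p + 2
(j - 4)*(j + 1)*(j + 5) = j^3 + 2*j^2 - 19*j - 20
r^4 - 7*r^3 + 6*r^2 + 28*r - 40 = (r - 5)*(r - 2)^2*(r + 2)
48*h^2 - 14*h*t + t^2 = (-8*h + t)*(-6*h + t)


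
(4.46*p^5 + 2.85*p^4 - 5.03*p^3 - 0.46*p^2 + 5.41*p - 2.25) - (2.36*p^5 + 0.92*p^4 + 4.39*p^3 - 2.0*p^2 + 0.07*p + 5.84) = 2.1*p^5 + 1.93*p^4 - 9.42*p^3 + 1.54*p^2 + 5.34*p - 8.09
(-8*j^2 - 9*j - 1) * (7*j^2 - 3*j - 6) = -56*j^4 - 39*j^3 + 68*j^2 + 57*j + 6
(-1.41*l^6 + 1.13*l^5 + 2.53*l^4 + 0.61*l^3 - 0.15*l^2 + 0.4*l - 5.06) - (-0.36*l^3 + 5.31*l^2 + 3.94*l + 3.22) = -1.41*l^6 + 1.13*l^5 + 2.53*l^4 + 0.97*l^3 - 5.46*l^2 - 3.54*l - 8.28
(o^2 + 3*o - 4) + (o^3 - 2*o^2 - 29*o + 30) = o^3 - o^2 - 26*o + 26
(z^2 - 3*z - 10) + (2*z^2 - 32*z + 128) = 3*z^2 - 35*z + 118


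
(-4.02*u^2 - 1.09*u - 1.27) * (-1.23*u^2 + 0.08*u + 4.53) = 4.9446*u^4 + 1.0191*u^3 - 16.7357*u^2 - 5.0393*u - 5.7531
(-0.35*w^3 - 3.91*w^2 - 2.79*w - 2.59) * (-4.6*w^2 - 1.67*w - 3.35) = 1.61*w^5 + 18.5705*w^4 + 20.5362*w^3 + 29.6718*w^2 + 13.6718*w + 8.6765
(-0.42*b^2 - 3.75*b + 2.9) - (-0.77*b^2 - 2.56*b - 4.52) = 0.35*b^2 - 1.19*b + 7.42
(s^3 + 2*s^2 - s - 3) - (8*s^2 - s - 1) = s^3 - 6*s^2 - 2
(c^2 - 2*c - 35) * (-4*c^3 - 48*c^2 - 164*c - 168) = -4*c^5 - 40*c^4 + 72*c^3 + 1840*c^2 + 6076*c + 5880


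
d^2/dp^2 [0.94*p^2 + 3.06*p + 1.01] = 1.88000000000000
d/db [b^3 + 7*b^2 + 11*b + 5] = 3*b^2 + 14*b + 11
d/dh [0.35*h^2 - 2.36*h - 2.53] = 0.7*h - 2.36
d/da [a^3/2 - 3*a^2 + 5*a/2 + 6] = 3*a^2/2 - 6*a + 5/2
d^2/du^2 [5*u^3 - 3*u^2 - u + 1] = 30*u - 6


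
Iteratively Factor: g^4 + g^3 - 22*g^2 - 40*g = (g + 2)*(g^3 - g^2 - 20*g) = (g + 2)*(g + 4)*(g^2 - 5*g) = g*(g + 2)*(g + 4)*(g - 5)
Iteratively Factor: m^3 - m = (m + 1)*(m^2 - m) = m*(m + 1)*(m - 1)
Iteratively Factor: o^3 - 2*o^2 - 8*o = (o + 2)*(o^2 - 4*o) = (o - 4)*(o + 2)*(o)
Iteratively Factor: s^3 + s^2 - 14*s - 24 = (s - 4)*(s^2 + 5*s + 6) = (s - 4)*(s + 2)*(s + 3)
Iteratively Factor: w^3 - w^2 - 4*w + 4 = (w - 2)*(w^2 + w - 2) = (w - 2)*(w + 2)*(w - 1)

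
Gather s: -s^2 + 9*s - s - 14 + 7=-s^2 + 8*s - 7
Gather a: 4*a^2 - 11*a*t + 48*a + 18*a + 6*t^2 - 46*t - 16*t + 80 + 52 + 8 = 4*a^2 + a*(66 - 11*t) + 6*t^2 - 62*t + 140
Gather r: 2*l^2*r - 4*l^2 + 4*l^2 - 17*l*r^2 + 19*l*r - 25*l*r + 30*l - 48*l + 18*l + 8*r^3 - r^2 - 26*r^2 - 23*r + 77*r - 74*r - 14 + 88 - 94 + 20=8*r^3 + r^2*(-17*l - 27) + r*(2*l^2 - 6*l - 20)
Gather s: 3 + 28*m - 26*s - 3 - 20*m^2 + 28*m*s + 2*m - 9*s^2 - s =-20*m^2 + 30*m - 9*s^2 + s*(28*m - 27)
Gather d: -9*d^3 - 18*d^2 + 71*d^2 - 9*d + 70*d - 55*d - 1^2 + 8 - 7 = -9*d^3 + 53*d^2 + 6*d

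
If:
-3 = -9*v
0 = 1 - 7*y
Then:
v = 1/3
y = 1/7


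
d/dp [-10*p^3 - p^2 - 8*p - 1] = -30*p^2 - 2*p - 8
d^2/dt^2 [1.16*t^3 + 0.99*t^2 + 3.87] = 6.96*t + 1.98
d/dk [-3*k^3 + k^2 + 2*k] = -9*k^2 + 2*k + 2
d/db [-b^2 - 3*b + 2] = -2*b - 3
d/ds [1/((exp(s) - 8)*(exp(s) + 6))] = 2*(1 - exp(s))*exp(s)/(exp(4*s) - 4*exp(3*s) - 92*exp(2*s) + 192*exp(s) + 2304)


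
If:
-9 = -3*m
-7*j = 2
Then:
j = -2/7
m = 3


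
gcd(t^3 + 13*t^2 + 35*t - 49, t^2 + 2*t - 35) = t + 7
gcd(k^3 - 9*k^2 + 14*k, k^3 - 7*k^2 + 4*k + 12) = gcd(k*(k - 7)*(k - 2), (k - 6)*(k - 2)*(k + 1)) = k - 2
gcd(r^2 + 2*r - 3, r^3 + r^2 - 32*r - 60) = 1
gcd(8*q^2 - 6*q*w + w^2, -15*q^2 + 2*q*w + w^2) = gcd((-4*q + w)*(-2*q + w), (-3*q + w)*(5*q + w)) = 1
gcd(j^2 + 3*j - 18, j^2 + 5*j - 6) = j + 6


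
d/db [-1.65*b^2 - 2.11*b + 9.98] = -3.3*b - 2.11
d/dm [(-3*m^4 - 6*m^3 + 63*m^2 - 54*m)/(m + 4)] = 3*(-3*m^4 - 20*m^3 - 3*m^2 + 168*m - 72)/(m^2 + 8*m + 16)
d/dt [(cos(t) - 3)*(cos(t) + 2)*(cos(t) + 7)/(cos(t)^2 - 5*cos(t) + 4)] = (-cos(t)^4 + 10*cos(t)^3 + 5*cos(t)^2 - 132*cos(t) + 262)*sin(t)/((cos(t) - 4)^2*(cos(t) - 1)^2)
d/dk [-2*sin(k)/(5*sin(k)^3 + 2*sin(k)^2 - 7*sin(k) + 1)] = 2*(10*sin(k)^3 + 2*sin(k)^2 - 1)*cos(k)/(5*sin(k)^3 + 2*sin(k)^2 - 7*sin(k) + 1)^2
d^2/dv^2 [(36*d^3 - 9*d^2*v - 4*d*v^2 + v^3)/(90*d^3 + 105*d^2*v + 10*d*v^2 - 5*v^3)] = 4*d*(-309*d^3 + 153*d^2*v - 27*d*v^2 + v^3)/(5*(-216*d^6 - 540*d^5*v - 342*d^4*v^2 + 55*d^3*v^3 + 57*d^2*v^4 - 15*d*v^5 + v^6))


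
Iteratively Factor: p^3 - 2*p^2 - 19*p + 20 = (p - 5)*(p^2 + 3*p - 4) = (p - 5)*(p - 1)*(p + 4)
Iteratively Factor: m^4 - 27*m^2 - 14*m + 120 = (m + 4)*(m^3 - 4*m^2 - 11*m + 30) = (m - 5)*(m + 4)*(m^2 + m - 6) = (m - 5)*(m - 2)*(m + 4)*(m + 3)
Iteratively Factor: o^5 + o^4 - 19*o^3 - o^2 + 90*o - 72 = (o - 3)*(o^4 + 4*o^3 - 7*o^2 - 22*o + 24) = (o - 3)*(o + 3)*(o^3 + o^2 - 10*o + 8) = (o - 3)*(o - 1)*(o + 3)*(o^2 + 2*o - 8) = (o - 3)*(o - 1)*(o + 3)*(o + 4)*(o - 2)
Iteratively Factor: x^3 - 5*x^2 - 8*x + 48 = (x - 4)*(x^2 - x - 12) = (x - 4)*(x + 3)*(x - 4)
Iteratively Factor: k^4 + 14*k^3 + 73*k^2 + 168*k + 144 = (k + 4)*(k^3 + 10*k^2 + 33*k + 36) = (k + 3)*(k + 4)*(k^2 + 7*k + 12) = (k + 3)^2*(k + 4)*(k + 4)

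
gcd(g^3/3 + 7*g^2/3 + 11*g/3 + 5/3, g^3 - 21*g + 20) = g + 5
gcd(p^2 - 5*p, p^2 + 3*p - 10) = 1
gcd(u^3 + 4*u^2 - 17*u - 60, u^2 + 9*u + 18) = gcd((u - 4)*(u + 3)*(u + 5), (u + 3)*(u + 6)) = u + 3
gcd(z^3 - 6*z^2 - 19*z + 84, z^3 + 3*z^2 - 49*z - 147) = z - 7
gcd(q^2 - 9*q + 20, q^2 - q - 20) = q - 5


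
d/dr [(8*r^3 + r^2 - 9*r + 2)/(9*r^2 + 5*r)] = 2*(36*r^4 + 40*r^3 + 43*r^2 - 18*r - 5)/(r^2*(81*r^2 + 90*r + 25))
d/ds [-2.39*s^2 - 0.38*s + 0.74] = -4.78*s - 0.38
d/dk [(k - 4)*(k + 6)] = 2*k + 2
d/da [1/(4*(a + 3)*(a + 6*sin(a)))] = -(a + (a + 3)*(6*cos(a) + 1) + 6*sin(a))/(4*(a + 3)^2*(a + 6*sin(a))^2)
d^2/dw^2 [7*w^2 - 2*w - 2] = 14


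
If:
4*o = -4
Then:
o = -1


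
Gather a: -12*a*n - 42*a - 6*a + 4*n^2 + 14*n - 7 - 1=a*(-12*n - 48) + 4*n^2 + 14*n - 8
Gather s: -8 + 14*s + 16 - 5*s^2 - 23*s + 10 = -5*s^2 - 9*s + 18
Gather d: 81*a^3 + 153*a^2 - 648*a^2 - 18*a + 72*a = 81*a^3 - 495*a^2 + 54*a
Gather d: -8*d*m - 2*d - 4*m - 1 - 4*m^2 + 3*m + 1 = d*(-8*m - 2) - 4*m^2 - m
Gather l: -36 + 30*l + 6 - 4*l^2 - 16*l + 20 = -4*l^2 + 14*l - 10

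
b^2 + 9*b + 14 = (b + 2)*(b + 7)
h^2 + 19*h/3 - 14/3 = (h - 2/3)*(h + 7)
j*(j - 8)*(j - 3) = j^3 - 11*j^2 + 24*j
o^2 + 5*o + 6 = (o + 2)*(o + 3)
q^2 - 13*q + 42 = (q - 7)*(q - 6)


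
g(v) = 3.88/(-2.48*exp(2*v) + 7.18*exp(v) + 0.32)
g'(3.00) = 0.01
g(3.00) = 0.00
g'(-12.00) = 0.00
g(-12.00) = 12.12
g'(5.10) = 0.00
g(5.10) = -0.00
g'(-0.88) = -1.00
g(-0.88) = 1.35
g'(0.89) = 4.82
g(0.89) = 1.25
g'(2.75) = 0.02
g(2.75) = -0.01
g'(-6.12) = -0.54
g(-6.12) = 11.56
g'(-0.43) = -0.64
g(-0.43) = 0.98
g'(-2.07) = -2.28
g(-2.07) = 3.27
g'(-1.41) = -1.53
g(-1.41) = 2.02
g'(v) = 3.88*(4.96*exp(2*v) - 7.18*exp(v))/(-2.48*exp(2*v) + 7.18*exp(v) + 0.32)^2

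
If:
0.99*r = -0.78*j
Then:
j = -1.26923076923077*r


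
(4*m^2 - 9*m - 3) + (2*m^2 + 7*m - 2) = 6*m^2 - 2*m - 5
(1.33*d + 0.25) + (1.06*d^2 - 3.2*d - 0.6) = 1.06*d^2 - 1.87*d - 0.35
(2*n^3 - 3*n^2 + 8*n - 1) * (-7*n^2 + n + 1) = -14*n^5 + 23*n^4 - 57*n^3 + 12*n^2 + 7*n - 1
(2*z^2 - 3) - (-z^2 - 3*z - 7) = 3*z^2 + 3*z + 4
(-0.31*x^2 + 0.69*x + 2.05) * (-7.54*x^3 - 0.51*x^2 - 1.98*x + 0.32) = 2.3374*x^5 - 5.0445*x^4 - 15.1951*x^3 - 2.5109*x^2 - 3.8382*x + 0.656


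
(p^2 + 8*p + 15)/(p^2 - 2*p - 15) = (p + 5)/(p - 5)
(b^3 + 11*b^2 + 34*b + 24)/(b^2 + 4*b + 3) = (b^2 + 10*b + 24)/(b + 3)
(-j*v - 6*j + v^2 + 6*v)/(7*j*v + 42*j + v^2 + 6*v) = (-j + v)/(7*j + v)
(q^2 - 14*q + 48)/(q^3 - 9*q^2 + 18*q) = (q - 8)/(q*(q - 3))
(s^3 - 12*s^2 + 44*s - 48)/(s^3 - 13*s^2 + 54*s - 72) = (s - 2)/(s - 3)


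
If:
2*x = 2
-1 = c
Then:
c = -1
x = 1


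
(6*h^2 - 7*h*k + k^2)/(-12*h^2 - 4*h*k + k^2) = (-h + k)/(2*h + k)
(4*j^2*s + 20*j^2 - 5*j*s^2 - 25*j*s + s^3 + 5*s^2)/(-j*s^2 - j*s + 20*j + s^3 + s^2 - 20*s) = (-4*j + s)/(s - 4)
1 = 1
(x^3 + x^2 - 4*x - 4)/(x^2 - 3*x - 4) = (x^2 - 4)/(x - 4)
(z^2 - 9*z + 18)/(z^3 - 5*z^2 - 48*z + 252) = (z - 3)/(z^2 + z - 42)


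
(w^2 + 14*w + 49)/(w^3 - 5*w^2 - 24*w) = (w^2 + 14*w + 49)/(w*(w^2 - 5*w - 24))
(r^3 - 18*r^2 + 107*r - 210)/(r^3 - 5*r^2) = 1 - 13/r + 42/r^2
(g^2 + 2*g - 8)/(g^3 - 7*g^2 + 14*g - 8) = (g + 4)/(g^2 - 5*g + 4)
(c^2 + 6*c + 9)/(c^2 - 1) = (c^2 + 6*c + 9)/(c^2 - 1)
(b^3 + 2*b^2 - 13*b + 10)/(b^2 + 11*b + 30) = (b^2 - 3*b + 2)/(b + 6)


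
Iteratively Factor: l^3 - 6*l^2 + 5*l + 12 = (l + 1)*(l^2 - 7*l + 12) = (l - 3)*(l + 1)*(l - 4)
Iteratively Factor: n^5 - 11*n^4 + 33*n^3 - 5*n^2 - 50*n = (n + 1)*(n^4 - 12*n^3 + 45*n^2 - 50*n) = n*(n + 1)*(n^3 - 12*n^2 + 45*n - 50) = n*(n - 5)*(n + 1)*(n^2 - 7*n + 10) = n*(n - 5)^2*(n + 1)*(n - 2)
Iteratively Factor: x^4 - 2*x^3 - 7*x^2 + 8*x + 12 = (x - 2)*(x^3 - 7*x - 6) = (x - 2)*(x + 2)*(x^2 - 2*x - 3) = (x - 2)*(x + 1)*(x + 2)*(x - 3)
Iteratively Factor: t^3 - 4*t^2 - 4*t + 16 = (t + 2)*(t^2 - 6*t + 8) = (t - 4)*(t + 2)*(t - 2)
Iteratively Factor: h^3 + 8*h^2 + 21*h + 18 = (h + 2)*(h^2 + 6*h + 9) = (h + 2)*(h + 3)*(h + 3)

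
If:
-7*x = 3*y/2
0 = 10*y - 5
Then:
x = -3/28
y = 1/2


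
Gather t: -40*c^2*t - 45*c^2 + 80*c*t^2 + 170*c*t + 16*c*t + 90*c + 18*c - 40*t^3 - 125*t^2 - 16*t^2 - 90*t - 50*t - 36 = -45*c^2 + 108*c - 40*t^3 + t^2*(80*c - 141) + t*(-40*c^2 + 186*c - 140) - 36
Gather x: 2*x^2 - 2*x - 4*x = 2*x^2 - 6*x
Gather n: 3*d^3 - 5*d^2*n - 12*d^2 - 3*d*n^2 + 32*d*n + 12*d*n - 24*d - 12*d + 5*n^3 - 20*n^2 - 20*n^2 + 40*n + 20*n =3*d^3 - 12*d^2 - 36*d + 5*n^3 + n^2*(-3*d - 40) + n*(-5*d^2 + 44*d + 60)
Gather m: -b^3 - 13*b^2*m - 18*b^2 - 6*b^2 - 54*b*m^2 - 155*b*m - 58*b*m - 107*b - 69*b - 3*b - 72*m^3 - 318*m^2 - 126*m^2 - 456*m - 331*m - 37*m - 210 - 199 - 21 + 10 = -b^3 - 24*b^2 - 179*b - 72*m^3 + m^2*(-54*b - 444) + m*(-13*b^2 - 213*b - 824) - 420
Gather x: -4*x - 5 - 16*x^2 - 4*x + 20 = -16*x^2 - 8*x + 15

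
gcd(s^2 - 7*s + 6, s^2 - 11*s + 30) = s - 6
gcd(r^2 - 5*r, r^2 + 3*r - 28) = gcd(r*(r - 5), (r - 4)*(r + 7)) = 1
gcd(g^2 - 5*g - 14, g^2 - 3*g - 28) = g - 7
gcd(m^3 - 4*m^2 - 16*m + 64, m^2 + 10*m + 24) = m + 4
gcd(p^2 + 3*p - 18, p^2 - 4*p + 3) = p - 3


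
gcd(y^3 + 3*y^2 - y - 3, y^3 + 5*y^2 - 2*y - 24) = y + 3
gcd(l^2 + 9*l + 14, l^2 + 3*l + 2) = l + 2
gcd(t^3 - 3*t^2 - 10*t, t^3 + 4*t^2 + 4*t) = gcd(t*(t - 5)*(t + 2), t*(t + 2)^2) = t^2 + 2*t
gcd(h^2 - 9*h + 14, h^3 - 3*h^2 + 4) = h - 2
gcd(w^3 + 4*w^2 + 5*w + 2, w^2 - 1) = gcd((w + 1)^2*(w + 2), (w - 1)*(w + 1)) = w + 1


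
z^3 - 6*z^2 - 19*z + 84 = (z - 7)*(z - 3)*(z + 4)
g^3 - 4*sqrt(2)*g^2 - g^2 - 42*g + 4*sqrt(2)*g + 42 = (g - 1)*(g - 7*sqrt(2))*(g + 3*sqrt(2))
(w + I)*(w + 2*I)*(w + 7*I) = w^3 + 10*I*w^2 - 23*w - 14*I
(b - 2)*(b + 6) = b^2 + 4*b - 12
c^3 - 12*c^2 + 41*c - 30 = (c - 6)*(c - 5)*(c - 1)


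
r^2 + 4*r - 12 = (r - 2)*(r + 6)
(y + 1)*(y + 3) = y^2 + 4*y + 3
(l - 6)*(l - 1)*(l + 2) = l^3 - 5*l^2 - 8*l + 12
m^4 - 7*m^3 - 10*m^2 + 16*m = m*(m - 8)*(m - 1)*(m + 2)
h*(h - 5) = h^2 - 5*h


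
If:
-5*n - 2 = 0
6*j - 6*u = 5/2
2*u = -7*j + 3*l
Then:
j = u + 5/12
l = 3*u + 35/36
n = -2/5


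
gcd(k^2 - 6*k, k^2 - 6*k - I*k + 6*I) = k - 6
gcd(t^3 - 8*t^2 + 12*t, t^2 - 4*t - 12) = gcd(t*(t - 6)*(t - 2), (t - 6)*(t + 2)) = t - 6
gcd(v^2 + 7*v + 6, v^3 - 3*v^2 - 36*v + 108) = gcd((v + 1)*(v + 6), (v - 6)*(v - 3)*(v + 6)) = v + 6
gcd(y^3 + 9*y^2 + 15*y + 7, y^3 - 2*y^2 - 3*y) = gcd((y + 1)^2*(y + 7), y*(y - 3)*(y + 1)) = y + 1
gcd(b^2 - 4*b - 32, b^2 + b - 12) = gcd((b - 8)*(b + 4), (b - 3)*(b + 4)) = b + 4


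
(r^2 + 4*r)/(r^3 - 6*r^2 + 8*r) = (r + 4)/(r^2 - 6*r + 8)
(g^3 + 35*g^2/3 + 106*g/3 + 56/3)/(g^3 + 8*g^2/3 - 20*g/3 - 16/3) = (g + 7)/(g - 2)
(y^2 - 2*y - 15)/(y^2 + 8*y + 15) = (y - 5)/(y + 5)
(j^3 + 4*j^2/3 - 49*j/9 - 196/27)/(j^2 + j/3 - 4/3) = (j^2 - 49/9)/(j - 1)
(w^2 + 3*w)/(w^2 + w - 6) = w/(w - 2)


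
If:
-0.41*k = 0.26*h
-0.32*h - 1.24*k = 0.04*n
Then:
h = 0.0857740585774059*n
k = -0.0543933054393305*n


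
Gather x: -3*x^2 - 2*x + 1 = -3*x^2 - 2*x + 1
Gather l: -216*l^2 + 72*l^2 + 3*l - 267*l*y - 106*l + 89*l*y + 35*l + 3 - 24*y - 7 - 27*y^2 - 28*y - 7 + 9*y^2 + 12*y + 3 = -144*l^2 + l*(-178*y - 68) - 18*y^2 - 40*y - 8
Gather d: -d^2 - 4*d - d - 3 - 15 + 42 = -d^2 - 5*d + 24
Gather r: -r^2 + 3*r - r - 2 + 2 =-r^2 + 2*r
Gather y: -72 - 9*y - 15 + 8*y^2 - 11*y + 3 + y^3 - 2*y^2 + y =y^3 + 6*y^2 - 19*y - 84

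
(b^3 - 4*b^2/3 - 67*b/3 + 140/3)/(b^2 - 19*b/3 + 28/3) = b + 5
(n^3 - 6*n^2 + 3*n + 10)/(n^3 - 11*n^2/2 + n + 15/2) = 2*(n - 2)/(2*n - 3)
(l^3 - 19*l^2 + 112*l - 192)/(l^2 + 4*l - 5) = (l^3 - 19*l^2 + 112*l - 192)/(l^2 + 4*l - 5)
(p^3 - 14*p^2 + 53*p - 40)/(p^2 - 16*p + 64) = (p^2 - 6*p + 5)/(p - 8)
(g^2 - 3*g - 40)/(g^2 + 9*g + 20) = (g - 8)/(g + 4)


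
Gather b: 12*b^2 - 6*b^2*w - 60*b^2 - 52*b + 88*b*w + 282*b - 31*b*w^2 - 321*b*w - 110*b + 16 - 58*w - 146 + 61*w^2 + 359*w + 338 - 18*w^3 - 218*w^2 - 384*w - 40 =b^2*(-6*w - 48) + b*(-31*w^2 - 233*w + 120) - 18*w^3 - 157*w^2 - 83*w + 168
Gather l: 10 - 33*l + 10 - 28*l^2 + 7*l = -28*l^2 - 26*l + 20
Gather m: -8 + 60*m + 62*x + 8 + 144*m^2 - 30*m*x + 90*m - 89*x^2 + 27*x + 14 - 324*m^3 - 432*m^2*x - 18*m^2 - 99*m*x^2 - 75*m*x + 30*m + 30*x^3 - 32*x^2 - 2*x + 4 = -324*m^3 + m^2*(126 - 432*x) + m*(-99*x^2 - 105*x + 180) + 30*x^3 - 121*x^2 + 87*x + 18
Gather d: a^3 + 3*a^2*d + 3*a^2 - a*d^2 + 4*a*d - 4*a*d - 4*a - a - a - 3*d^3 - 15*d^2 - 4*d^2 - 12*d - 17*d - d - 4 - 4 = a^3 + 3*a^2 - 6*a - 3*d^3 + d^2*(-a - 19) + d*(3*a^2 - 30) - 8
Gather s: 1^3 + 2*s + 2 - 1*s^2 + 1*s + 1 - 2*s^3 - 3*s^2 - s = -2*s^3 - 4*s^2 + 2*s + 4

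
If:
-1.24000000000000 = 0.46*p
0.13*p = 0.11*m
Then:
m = -3.19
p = -2.70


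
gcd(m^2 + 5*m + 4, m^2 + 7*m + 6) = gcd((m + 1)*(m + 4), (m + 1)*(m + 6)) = m + 1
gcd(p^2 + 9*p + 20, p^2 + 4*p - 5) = p + 5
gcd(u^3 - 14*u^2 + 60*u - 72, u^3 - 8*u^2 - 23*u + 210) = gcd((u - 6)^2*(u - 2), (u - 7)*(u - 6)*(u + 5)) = u - 6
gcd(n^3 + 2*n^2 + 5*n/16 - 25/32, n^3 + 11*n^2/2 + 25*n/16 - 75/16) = n + 5/4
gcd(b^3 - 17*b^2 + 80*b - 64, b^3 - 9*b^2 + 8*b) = b^2 - 9*b + 8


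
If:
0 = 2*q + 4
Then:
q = -2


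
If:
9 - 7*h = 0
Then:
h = 9/7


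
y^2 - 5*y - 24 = (y - 8)*(y + 3)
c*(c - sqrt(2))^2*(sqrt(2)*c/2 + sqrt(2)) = sqrt(2)*c^4/2 - 2*c^3 + sqrt(2)*c^3 - 4*c^2 + sqrt(2)*c^2 + 2*sqrt(2)*c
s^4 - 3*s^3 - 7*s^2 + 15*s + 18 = (s - 3)^2*(s + 1)*(s + 2)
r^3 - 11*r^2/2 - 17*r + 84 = (r - 6)*(r - 7/2)*(r + 4)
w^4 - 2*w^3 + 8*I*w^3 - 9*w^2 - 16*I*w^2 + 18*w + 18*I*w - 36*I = (w - 2)*(w - I)*(w + 3*I)*(w + 6*I)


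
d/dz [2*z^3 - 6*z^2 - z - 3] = 6*z^2 - 12*z - 1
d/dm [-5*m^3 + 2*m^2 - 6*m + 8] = -15*m^2 + 4*m - 6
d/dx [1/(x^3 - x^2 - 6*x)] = (-3*x^2 + 2*x + 6)/(x^2*(-x^2 + x + 6)^2)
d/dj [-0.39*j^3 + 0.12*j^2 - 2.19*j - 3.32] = -1.17*j^2 + 0.24*j - 2.19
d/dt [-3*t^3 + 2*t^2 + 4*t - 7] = -9*t^2 + 4*t + 4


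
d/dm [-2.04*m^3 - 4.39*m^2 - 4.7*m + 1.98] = -6.12*m^2 - 8.78*m - 4.7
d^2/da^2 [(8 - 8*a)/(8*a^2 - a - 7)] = -1024/(512*a^3 + 1344*a^2 + 1176*a + 343)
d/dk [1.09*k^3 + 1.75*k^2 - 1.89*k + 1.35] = 3.27*k^2 + 3.5*k - 1.89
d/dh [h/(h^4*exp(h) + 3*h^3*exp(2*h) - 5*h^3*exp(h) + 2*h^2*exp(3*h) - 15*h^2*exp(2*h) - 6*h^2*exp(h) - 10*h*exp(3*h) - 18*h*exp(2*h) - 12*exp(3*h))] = (h^4 + 3*h^3*exp(h) - 5*h^3 + 2*h^2*exp(2*h) - 15*h^2*exp(h) - 6*h^2 + h*(-h^4 - 6*h^3*exp(h) + h^3 - 6*h^2*exp(2*h) + 21*h^2*exp(h) + 21*h^2 + 26*h*exp(2*h) + 66*h*exp(h) + 12*h + 46*exp(2*h) + 18*exp(h)) - 10*h*exp(2*h) - 18*h*exp(h) - 12*exp(2*h))*exp(-h)/(-h^4 - 3*h^3*exp(h) + 5*h^3 - 2*h^2*exp(2*h) + 15*h^2*exp(h) + 6*h^2 + 10*h*exp(2*h) + 18*h*exp(h) + 12*exp(2*h))^2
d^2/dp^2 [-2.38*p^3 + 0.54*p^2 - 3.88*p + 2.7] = 1.08 - 14.28*p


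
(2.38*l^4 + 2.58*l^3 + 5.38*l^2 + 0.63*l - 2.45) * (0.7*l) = 1.666*l^5 + 1.806*l^4 + 3.766*l^3 + 0.441*l^2 - 1.715*l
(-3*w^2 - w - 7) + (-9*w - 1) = -3*w^2 - 10*w - 8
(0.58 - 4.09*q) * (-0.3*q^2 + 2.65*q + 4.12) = 1.227*q^3 - 11.0125*q^2 - 15.3138*q + 2.3896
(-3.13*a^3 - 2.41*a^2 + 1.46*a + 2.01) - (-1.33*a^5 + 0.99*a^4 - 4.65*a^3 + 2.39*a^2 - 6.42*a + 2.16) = 1.33*a^5 - 0.99*a^4 + 1.52*a^3 - 4.8*a^2 + 7.88*a - 0.15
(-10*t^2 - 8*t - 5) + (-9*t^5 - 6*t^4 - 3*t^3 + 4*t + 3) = -9*t^5 - 6*t^4 - 3*t^3 - 10*t^2 - 4*t - 2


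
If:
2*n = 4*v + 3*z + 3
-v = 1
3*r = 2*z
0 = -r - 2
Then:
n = -5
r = -2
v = -1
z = -3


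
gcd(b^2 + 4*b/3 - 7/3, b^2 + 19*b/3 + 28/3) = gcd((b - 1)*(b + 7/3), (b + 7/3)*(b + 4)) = b + 7/3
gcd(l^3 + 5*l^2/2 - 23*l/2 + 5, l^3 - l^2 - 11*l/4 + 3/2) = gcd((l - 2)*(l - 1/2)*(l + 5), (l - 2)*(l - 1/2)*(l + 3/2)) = l^2 - 5*l/2 + 1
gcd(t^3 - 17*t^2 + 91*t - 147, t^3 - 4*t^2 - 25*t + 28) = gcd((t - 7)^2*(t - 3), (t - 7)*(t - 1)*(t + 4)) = t - 7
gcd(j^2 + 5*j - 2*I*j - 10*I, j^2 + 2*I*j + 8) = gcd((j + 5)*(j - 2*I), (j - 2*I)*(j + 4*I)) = j - 2*I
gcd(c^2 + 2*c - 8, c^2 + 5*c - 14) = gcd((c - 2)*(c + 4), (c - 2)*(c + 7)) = c - 2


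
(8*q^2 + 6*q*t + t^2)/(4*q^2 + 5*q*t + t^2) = (2*q + t)/(q + t)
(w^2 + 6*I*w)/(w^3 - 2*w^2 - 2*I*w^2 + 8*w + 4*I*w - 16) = w*(w + 6*I)/(w^3 - 2*w^2*(1 + I) + 4*w*(2 + I) - 16)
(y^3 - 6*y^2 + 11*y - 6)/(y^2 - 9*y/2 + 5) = 2*(y^2 - 4*y + 3)/(2*y - 5)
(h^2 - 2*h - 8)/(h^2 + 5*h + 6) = (h - 4)/(h + 3)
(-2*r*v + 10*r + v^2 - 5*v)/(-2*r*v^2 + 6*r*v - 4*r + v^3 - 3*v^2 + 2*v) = (v - 5)/(v^2 - 3*v + 2)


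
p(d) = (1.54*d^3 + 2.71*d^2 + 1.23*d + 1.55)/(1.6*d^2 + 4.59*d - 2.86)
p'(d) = (-3.2*d - 4.59)*(1.54*d^3 + 2.71*d^2 + 1.23*d + 1.55)/(1.6*d^2 + 4.59*d - 2.86)^2 + (4.62*d^2 + 5.42*d + 1.23)/(1.6*d^2 + 4.59*d - 2.86)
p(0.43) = -4.58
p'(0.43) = -53.72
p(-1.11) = -0.24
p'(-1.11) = -0.19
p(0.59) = 8.73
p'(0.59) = -124.68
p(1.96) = 2.11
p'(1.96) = 0.54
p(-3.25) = 30.41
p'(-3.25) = -238.31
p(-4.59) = -9.81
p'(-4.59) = -2.59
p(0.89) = 2.36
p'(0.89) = -3.14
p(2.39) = 2.38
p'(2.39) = 0.67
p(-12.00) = -13.24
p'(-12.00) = 0.89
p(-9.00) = -10.68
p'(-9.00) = 0.80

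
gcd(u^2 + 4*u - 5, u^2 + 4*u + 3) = 1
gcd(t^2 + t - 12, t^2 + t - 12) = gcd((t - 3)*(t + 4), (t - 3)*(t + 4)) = t^2 + t - 12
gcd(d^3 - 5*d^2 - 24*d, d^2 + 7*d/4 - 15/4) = d + 3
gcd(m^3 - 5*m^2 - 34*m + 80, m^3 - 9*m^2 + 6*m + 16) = m^2 - 10*m + 16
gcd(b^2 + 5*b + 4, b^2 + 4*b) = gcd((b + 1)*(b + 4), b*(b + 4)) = b + 4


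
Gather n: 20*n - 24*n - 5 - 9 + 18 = 4 - 4*n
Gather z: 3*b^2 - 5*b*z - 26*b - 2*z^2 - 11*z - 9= 3*b^2 - 26*b - 2*z^2 + z*(-5*b - 11) - 9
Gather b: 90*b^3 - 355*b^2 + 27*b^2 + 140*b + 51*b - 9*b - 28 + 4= 90*b^3 - 328*b^2 + 182*b - 24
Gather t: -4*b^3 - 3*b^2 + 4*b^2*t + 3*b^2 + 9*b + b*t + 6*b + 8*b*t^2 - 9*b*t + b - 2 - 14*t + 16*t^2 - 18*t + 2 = -4*b^3 + 16*b + t^2*(8*b + 16) + t*(4*b^2 - 8*b - 32)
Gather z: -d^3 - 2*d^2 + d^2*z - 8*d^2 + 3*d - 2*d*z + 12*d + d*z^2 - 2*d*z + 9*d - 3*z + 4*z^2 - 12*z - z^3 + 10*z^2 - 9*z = -d^3 - 10*d^2 + 24*d - z^3 + z^2*(d + 14) + z*(d^2 - 4*d - 24)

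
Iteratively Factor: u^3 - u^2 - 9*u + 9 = (u - 1)*(u^2 - 9) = (u - 3)*(u - 1)*(u + 3)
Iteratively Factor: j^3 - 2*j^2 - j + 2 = (j - 1)*(j^2 - j - 2) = (j - 2)*(j - 1)*(j + 1)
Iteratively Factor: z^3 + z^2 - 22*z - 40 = (z + 4)*(z^2 - 3*z - 10) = (z - 5)*(z + 4)*(z + 2)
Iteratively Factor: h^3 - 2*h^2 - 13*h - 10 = (h - 5)*(h^2 + 3*h + 2) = (h - 5)*(h + 2)*(h + 1)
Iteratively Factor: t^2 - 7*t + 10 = (t - 2)*(t - 5)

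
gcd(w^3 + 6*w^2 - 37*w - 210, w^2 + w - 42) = w^2 + w - 42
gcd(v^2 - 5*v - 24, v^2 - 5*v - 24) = v^2 - 5*v - 24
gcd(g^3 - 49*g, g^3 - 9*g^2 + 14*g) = g^2 - 7*g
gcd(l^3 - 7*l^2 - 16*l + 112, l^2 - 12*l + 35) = l - 7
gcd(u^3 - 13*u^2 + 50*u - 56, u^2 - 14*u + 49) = u - 7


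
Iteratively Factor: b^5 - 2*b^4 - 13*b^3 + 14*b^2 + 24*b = (b + 1)*(b^4 - 3*b^3 - 10*b^2 + 24*b) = (b - 4)*(b + 1)*(b^3 + b^2 - 6*b) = (b - 4)*(b - 2)*(b + 1)*(b^2 + 3*b) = b*(b - 4)*(b - 2)*(b + 1)*(b + 3)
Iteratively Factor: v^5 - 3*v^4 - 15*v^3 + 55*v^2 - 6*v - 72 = (v - 3)*(v^4 - 15*v^2 + 10*v + 24) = (v - 3)^2*(v^3 + 3*v^2 - 6*v - 8) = (v - 3)^2*(v - 2)*(v^2 + 5*v + 4) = (v - 3)^2*(v - 2)*(v + 1)*(v + 4)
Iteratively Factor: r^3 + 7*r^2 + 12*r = (r + 4)*(r^2 + 3*r) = (r + 3)*(r + 4)*(r)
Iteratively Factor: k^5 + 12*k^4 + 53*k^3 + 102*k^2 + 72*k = (k + 3)*(k^4 + 9*k^3 + 26*k^2 + 24*k) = (k + 2)*(k + 3)*(k^3 + 7*k^2 + 12*k) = (k + 2)*(k + 3)*(k + 4)*(k^2 + 3*k) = (k + 2)*(k + 3)^2*(k + 4)*(k)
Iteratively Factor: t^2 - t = (t)*(t - 1)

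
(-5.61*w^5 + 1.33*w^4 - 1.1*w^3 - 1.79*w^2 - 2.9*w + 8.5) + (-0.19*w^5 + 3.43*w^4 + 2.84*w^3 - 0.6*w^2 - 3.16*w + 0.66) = -5.8*w^5 + 4.76*w^4 + 1.74*w^3 - 2.39*w^2 - 6.06*w + 9.16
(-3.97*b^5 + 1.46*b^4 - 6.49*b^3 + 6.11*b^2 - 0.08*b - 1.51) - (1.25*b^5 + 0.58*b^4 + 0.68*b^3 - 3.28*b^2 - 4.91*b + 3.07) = -5.22*b^5 + 0.88*b^4 - 7.17*b^3 + 9.39*b^2 + 4.83*b - 4.58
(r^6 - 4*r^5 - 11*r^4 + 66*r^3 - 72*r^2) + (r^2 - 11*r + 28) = r^6 - 4*r^5 - 11*r^4 + 66*r^3 - 71*r^2 - 11*r + 28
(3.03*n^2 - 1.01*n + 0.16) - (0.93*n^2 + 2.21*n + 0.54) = 2.1*n^2 - 3.22*n - 0.38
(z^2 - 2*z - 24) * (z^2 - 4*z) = z^4 - 6*z^3 - 16*z^2 + 96*z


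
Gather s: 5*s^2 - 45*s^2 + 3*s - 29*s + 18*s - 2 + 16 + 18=-40*s^2 - 8*s + 32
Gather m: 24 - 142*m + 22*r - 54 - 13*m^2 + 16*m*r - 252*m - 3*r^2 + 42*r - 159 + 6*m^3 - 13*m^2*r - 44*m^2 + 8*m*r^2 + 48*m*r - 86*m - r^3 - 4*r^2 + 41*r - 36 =6*m^3 + m^2*(-13*r - 57) + m*(8*r^2 + 64*r - 480) - r^3 - 7*r^2 + 105*r - 225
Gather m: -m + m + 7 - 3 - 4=0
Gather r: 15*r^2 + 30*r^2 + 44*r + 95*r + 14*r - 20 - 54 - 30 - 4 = 45*r^2 + 153*r - 108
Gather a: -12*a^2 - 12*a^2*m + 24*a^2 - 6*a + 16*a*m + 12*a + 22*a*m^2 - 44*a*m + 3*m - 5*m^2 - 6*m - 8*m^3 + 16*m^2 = a^2*(12 - 12*m) + a*(22*m^2 - 28*m + 6) - 8*m^3 + 11*m^2 - 3*m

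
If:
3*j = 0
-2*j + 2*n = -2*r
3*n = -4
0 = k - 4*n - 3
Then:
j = 0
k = -7/3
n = -4/3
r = 4/3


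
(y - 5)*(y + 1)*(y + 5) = y^3 + y^2 - 25*y - 25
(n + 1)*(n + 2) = n^2 + 3*n + 2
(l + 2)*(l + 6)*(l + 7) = l^3 + 15*l^2 + 68*l + 84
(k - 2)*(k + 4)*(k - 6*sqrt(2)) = k^3 - 6*sqrt(2)*k^2 + 2*k^2 - 12*sqrt(2)*k - 8*k + 48*sqrt(2)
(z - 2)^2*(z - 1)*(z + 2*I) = z^4 - 5*z^3 + 2*I*z^3 + 8*z^2 - 10*I*z^2 - 4*z + 16*I*z - 8*I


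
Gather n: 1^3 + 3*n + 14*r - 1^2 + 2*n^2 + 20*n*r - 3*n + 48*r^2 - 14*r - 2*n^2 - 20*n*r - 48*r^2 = 0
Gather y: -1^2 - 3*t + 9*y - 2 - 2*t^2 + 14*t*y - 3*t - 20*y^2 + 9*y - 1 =-2*t^2 - 6*t - 20*y^2 + y*(14*t + 18) - 4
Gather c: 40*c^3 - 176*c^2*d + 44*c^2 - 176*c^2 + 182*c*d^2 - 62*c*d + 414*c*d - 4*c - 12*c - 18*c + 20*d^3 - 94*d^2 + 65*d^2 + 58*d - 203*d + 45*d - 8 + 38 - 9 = 40*c^3 + c^2*(-176*d - 132) + c*(182*d^2 + 352*d - 34) + 20*d^3 - 29*d^2 - 100*d + 21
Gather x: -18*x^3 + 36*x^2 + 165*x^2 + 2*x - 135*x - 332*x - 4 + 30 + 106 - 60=-18*x^3 + 201*x^2 - 465*x + 72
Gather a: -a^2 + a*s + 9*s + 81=-a^2 + a*s + 9*s + 81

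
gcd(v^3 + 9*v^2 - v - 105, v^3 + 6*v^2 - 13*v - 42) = v^2 + 4*v - 21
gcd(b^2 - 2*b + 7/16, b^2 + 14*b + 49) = 1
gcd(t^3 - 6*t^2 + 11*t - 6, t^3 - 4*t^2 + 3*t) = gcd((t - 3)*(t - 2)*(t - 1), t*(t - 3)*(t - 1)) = t^2 - 4*t + 3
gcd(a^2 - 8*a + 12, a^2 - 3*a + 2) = a - 2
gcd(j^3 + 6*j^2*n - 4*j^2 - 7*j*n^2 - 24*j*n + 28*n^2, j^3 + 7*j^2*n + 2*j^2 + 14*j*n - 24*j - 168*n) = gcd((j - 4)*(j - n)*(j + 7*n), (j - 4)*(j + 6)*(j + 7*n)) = j^2 + 7*j*n - 4*j - 28*n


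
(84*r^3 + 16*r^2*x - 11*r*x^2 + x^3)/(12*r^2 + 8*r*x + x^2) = (42*r^2 - 13*r*x + x^2)/(6*r + x)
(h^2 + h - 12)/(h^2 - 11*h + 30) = (h^2 + h - 12)/(h^2 - 11*h + 30)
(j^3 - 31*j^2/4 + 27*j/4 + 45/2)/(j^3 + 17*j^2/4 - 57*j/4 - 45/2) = (j - 6)/(j + 6)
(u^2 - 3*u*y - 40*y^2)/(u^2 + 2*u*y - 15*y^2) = (-u + 8*y)/(-u + 3*y)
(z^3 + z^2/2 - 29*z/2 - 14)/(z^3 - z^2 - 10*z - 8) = (z + 7/2)/(z + 2)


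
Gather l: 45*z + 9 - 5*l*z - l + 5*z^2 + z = l*(-5*z - 1) + 5*z^2 + 46*z + 9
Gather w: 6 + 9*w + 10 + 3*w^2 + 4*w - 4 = 3*w^2 + 13*w + 12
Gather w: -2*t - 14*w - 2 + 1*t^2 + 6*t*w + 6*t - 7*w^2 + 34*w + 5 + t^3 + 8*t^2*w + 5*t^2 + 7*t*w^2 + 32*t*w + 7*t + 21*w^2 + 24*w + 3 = t^3 + 6*t^2 + 11*t + w^2*(7*t + 14) + w*(8*t^2 + 38*t + 44) + 6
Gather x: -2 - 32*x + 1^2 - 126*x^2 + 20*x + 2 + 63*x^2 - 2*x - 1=-63*x^2 - 14*x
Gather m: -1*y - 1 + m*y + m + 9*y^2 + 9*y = m*(y + 1) + 9*y^2 + 8*y - 1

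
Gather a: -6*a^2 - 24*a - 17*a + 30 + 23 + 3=-6*a^2 - 41*a + 56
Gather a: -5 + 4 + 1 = 0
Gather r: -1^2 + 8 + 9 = 16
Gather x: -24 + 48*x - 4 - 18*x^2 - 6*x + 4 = -18*x^2 + 42*x - 24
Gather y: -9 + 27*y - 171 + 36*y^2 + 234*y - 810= 36*y^2 + 261*y - 990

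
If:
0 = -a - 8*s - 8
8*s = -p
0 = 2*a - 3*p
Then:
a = -24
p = -16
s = 2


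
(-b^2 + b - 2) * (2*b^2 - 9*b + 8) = -2*b^4 + 11*b^3 - 21*b^2 + 26*b - 16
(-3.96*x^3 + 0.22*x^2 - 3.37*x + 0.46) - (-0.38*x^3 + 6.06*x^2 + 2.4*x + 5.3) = -3.58*x^3 - 5.84*x^2 - 5.77*x - 4.84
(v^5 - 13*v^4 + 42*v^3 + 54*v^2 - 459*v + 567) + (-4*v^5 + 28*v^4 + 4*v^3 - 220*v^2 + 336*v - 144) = -3*v^5 + 15*v^4 + 46*v^3 - 166*v^2 - 123*v + 423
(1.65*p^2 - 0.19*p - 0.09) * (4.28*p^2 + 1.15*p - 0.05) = 7.062*p^4 + 1.0843*p^3 - 0.6862*p^2 - 0.094*p + 0.0045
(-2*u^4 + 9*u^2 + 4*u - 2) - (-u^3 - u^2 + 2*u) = -2*u^4 + u^3 + 10*u^2 + 2*u - 2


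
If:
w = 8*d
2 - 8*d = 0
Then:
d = 1/4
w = 2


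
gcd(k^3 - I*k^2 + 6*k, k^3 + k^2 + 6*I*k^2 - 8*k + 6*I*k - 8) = k + 2*I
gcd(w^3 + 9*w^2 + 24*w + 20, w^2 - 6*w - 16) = w + 2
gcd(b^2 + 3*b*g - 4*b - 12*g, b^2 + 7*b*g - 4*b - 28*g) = b - 4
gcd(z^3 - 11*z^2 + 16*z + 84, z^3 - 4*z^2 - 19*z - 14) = z^2 - 5*z - 14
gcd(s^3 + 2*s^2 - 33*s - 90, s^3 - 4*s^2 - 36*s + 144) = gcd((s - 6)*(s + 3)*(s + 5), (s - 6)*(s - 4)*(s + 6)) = s - 6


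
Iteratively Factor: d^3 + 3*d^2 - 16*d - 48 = (d - 4)*(d^2 + 7*d + 12) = (d - 4)*(d + 4)*(d + 3)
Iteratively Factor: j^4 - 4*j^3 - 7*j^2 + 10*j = (j + 2)*(j^3 - 6*j^2 + 5*j) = (j - 5)*(j + 2)*(j^2 - j) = (j - 5)*(j - 1)*(j + 2)*(j)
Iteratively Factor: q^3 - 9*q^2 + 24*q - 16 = (q - 1)*(q^2 - 8*q + 16) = (q - 4)*(q - 1)*(q - 4)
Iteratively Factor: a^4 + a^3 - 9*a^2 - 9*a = (a)*(a^3 + a^2 - 9*a - 9) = a*(a - 3)*(a^2 + 4*a + 3) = a*(a - 3)*(a + 1)*(a + 3)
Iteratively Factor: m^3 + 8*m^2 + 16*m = (m + 4)*(m^2 + 4*m) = (m + 4)^2*(m)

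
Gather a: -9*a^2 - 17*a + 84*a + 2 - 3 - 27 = -9*a^2 + 67*a - 28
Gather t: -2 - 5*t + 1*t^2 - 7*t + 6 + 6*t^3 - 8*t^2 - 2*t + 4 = 6*t^3 - 7*t^2 - 14*t + 8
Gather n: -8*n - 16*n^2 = -16*n^2 - 8*n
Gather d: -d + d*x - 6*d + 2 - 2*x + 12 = d*(x - 7) - 2*x + 14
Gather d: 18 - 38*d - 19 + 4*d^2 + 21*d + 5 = 4*d^2 - 17*d + 4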